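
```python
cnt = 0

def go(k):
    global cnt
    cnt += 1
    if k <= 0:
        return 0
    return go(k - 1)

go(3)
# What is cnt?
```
Call trace:
go(k=3)
  go(k=2)
    go(k=1)
      go(k=0)
      -> return 0
    -> return 0
  -> return 0
-> return 0

cnt is incremented once per call. go is entered once for each k = 3, 2, 1, 0 (the k <= 0 call returns without recursing), i.e. 3 + 1 calls.
cnt = 4

Final answer: 4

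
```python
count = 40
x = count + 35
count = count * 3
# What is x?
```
Trace:
  count=40
  count=40, x=75
  count=120, x=75

Final answer: 75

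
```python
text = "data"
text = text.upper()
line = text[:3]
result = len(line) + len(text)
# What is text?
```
Trace:
  text='data'
  text='DATA'
  text='DATA', line='DAT'
  text='DATA', line='DAT', result=7

Final answer: 'DATA'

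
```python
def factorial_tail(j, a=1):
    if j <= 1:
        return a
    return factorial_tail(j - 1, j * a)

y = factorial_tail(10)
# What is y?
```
Call trace:
factorial_tail(j=10, a=1)
  factorial_tail(j=9, a=10)
    factorial_tail(j=8, a=90)
      factorial_tail(j=7, a=720)
        factorial_tail(j=6, a=5040)
          factorial_tail(j=5, a=30240)
            factorial_tail(j=4, a=151200)
              factorial_tail(j=3, a=604800)
                factorial_tail(j=2, a=1814400)
                  factorial_tail(j=1, a=3628800)
                  -> return 3628800
                -> return 3628800
              -> return 3628800
            -> return 3628800
          -> return 3628800
        -> return 3628800
      -> return 3628800
    -> return 3628800
  -> return 3628800
-> return 3628800

Final answer: 3628800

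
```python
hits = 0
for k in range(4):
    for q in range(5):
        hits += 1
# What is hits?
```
Trace:
  hits=0
  hits=1, k=0, q=0
  hits=2, k=0, q=1
  hits=3, k=0, q=2
  hits=4, k=0, q=3
  hits=5, k=0, q=4
  hits=6, k=1, q=0
  hits=7, k=1, q=1
  hits=8, k=1, q=2
  hits=9, k=1, q=3
  hits=10, k=1, q=4
  hits=11, k=2, q=0
  hits=12, k=2, q=1
  hits=13, k=2, q=2
  hits=14, k=2, q=3
  hits=15, k=2, q=4
  hits=16, k=3, q=0
  hits=17, k=3, q=1
  hits=18, k=3, q=2
  hits=19, k=3, q=3
  hits=20, k=3, q=4

Final answer: 20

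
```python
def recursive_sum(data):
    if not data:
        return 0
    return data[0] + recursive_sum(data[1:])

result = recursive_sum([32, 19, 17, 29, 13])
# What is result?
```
Call trace:
recursive_sum(data=[32, 19, 17, 29, 13])
  recursive_sum(data=[19, 17, 29, 13])
    recursive_sum(data=[17, 29, 13])
      recursive_sum(data=[29, 13])
        recursive_sum(data=[13])
          recursive_sum(data=[])
          -> return 0
        -> return 13
      -> return 42
    -> return 59
  -> return 78
-> return 110

Final answer: 110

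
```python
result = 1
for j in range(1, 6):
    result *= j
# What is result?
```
Trace:
  result=1
  result=1, j=1
  result=2, j=2
  result=6, j=3
  result=24, j=4
  result=120, j=5

Final answer: 120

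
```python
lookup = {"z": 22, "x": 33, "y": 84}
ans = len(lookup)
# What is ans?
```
Trace:
  lookup={'z': 22, 'x': 33, 'y': 84}
  lookup={'z': 22, 'x': 33, 'y': 84}, ans=3

Final answer: 3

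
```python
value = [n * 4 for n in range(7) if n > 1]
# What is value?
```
Trace:
  n=0
  n=1
  n=2
  n=3
  n=4
  n=5
  n=6
  value=[8, 12, 16, 20, 24]

Final answer: [8, 12, 16, 20, 24]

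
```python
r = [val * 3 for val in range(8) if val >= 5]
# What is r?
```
Trace:
  val=0
  val=1
  val=2
  val=3
  val=4
  val=5
  val=6
  val=7
  r=[15, 18, 21]

Final answer: [15, 18, 21]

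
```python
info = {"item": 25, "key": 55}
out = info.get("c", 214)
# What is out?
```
Trace:
  info={'item': 25, 'key': 55}
  info={'item': 25, 'key': 55}, out=214

Final answer: 214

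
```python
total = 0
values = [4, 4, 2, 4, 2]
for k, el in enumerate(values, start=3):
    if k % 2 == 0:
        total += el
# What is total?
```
Trace:
  total=0
  total=0, k=3, el=4
  total=4, k=4, el=4
  total=4, k=5, el=2
  total=8, k=6, el=4
  total=8, k=7, el=2

Final answer: 8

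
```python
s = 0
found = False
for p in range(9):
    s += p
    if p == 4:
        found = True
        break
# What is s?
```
Trace:
  s=0
  s=0, found=False
  s=0, found=False, p=0
  s=1, found=False, p=1
  s=3, found=False, p=2
  s=6, found=False, p=3
  s=10, found=True, p=4

Final answer: 10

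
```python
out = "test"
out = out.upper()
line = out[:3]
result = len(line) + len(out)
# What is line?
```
Trace:
  out='test'
  out='TEST'
  out='TEST', line='TES'
  out='TEST', line='TES', result=7

Final answer: 'TES'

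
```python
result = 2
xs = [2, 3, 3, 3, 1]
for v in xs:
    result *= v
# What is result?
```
Trace:
  result=2
  result=4, v=2
  result=12, v=3
  result=36, v=3
  result=108, v=3
  result=108, v=1

Final answer: 108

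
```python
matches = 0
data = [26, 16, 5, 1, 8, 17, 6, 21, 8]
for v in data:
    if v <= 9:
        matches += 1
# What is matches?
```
Trace:
  matches=0
  matches=0, v=26
  matches=0, v=16
  matches=1, v=5
  matches=2, v=1
  matches=3, v=8
  matches=3, v=17
  matches=4, v=6
  matches=4, v=21
  matches=5, v=8

Final answer: 5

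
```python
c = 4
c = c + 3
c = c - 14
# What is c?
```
Trace:
  c=4
  c=7
  c=-7

Final answer: -7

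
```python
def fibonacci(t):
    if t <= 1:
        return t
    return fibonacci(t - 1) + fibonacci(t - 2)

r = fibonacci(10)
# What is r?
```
Call trace (a repeated sub-call is expanded the first time; later identical calls just restate its return value):
fibonacci(t=10)
  fibonacci(t=9)
    fibonacci(t=8)
      fibonacci(t=7)
        fibonacci(t=6)
          fibonacci(t=5)
            fibonacci(t=4)
              fibonacci(t=3)
                fibonacci(t=2)
                  fibonacci(t=1)
                  -> return 1
                  fibonacci(t=0)
                  -> return 0
                -> return 1
                fibonacci(t=1)
                -> return 1
              -> return 2
              fibonacci(t=2) -> return 1  (same call as traced above)
            -> return 3
            fibonacci(t=3) -> return 2  (same call as traced above)
          -> return 5
          fibonacci(t=4) -> return 3  (same call as traced above)
        -> return 8
        fibonacci(t=5) -> return 5  (same call as traced above)
      -> return 13
      fibonacci(t=6) -> return 8  (same call as traced above)
    -> return 21
    fibonacci(t=7) -> return 13  (same call as traced above)
  -> return 34
  fibonacci(t=8) -> return 21  (same call as traced above)
-> return 55

Final answer: 55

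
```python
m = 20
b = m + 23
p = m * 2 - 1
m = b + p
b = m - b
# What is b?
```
Trace:
  m=20
  m=20, b=43
  m=20, b=43, p=39
  m=82, b=43, p=39
  m=82, b=39, p=39

Final answer: 39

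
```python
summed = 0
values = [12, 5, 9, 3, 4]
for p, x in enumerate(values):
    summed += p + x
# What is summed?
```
Trace:
  summed=0
  summed=12, p=0, x=12
  summed=18, p=1, x=5
  summed=29, p=2, x=9
  summed=35, p=3, x=3
  summed=43, p=4, x=4

Final answer: 43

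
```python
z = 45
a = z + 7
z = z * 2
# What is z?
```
Trace:
  z=45
  z=45, a=52
  z=90, a=52

Final answer: 90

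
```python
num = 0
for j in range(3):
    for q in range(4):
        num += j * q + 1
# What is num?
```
Trace:
  num=0
  num=1, j=0, q=0
  num=2, j=0, q=1
  num=3, j=0, q=2
  num=4, j=0, q=3
  num=5, j=1, q=0
  num=7, j=1, q=1
  num=10, j=1, q=2
  num=14, j=1, q=3
  num=15, j=2, q=0
  num=18, j=2, q=1
  num=23, j=2, q=2
  num=30, j=2, q=3

Final answer: 30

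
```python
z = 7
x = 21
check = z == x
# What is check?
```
Trace:
  z=7
  z=7, x=21
  z=7, x=21, check=False

Final answer: False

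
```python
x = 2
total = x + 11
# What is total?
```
Trace:
  x=2
  x=2, total=13

Final answer: 13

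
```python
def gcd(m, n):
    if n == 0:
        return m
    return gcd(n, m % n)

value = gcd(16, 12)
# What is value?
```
Call trace:
gcd(m=16, n=12)
  gcd(m=12, n=4)
    gcd(m=4, n=0)
    -> return 4
  -> return 4
-> return 4

Final answer: 4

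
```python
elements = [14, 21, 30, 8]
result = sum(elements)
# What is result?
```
Trace:
  elements=[14, 21, 30, 8]
  elements=[14, 21, 30, 8], result=73

Final answer: 73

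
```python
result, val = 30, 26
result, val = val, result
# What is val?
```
Trace:
  result=30, val=26
  result=26, val=30

Final answer: 30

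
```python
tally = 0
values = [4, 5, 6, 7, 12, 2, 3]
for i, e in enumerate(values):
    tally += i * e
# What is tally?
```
Trace:
  tally=0
  tally=0, i=0, e=4
  tally=5, i=1, e=5
  tally=17, i=2, e=6
  tally=38, i=3, e=7
  tally=86, i=4, e=12
  tally=96, i=5, e=2
  tally=114, i=6, e=3

Final answer: 114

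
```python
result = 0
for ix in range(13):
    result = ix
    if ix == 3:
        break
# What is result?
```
Trace:
  result=0
  result=0, ix=0
  result=1, ix=1
  result=2, ix=2
  result=3, ix=3

Final answer: 3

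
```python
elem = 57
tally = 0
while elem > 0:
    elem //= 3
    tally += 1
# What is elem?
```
Trace:
  elem=57
  elem=57, tally=0
  elem=19, tally=1
  elem=6, tally=2
  elem=2, tally=3
  elem=0, tally=4

Final answer: 0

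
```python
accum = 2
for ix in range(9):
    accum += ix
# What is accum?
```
Trace:
  accum=2
  accum=2, ix=0
  accum=3, ix=1
  accum=5, ix=2
  accum=8, ix=3
  accum=12, ix=4
  accum=17, ix=5
  accum=23, ix=6
  accum=30, ix=7
  accum=38, ix=8

Final answer: 38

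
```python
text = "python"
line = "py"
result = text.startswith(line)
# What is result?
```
Trace:
  text='python'
  text='python', line='py'
  text='python', line='py', result=True

Final answer: True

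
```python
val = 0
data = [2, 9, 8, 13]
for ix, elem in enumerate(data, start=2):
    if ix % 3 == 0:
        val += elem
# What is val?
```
Trace:
  val=0
  val=0, ix=2, elem=2
  val=9, ix=3, elem=9
  val=9, ix=4, elem=8
  val=9, ix=5, elem=13

Final answer: 9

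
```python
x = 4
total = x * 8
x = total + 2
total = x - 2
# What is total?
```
Trace:
  x=4
  x=4, total=32
  x=34, total=32
  x=34, total=32

Final answer: 32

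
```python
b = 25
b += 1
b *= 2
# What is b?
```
Trace:
  b=25
  b=26
  b=52

Final answer: 52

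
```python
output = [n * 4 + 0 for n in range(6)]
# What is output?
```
Trace:
  n=0
  n=1
  n=2
  n=3
  n=4
  n=5
  output=[0, 4, 8, 12, 16, 20]

Final answer: [0, 4, 8, 12, 16, 20]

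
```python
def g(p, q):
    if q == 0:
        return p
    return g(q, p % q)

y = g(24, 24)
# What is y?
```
Call trace:
g(p=24, q=24)
  g(p=24, q=0)
  -> return 24
-> return 24

Final answer: 24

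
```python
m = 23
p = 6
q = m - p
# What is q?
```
Trace:
  m=23
  m=23, p=6
  m=23, p=6, q=17

Final answer: 17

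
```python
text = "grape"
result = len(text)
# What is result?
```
Trace:
  text='grape'
  text='grape', result=5

Final answer: 5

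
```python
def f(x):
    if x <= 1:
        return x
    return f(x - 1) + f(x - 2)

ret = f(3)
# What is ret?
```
Call trace:
f(x=3)
  f(x=2)
    f(x=1)
    -> return 1
    f(x=0)
    -> return 0
  -> return 1
  f(x=1)
  -> return 1
-> return 2

Final answer: 2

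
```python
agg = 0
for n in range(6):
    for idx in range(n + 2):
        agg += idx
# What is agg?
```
Trace:
  agg=0
  agg=0, n=0, idx=0
  agg=1, n=0, idx=1
  agg=1, n=1, idx=0
  agg=2, n=1, idx=1
  agg=4, n=1, idx=2
  agg=4, n=2, idx=0
  agg=5, n=2, idx=1
  agg=7, n=2, idx=2
  agg=10, n=2, idx=3
  agg=10, n=3, idx=0
  agg=11, n=3, idx=1
  agg=13, n=3, idx=2
  agg=16, n=3, idx=3
  agg=20, n=3, idx=4
  agg=20, n=4, idx=0
  agg=21, n=4, idx=1
  agg=23, n=4, idx=2
  agg=26, n=4, idx=3
  agg=30, n=4, idx=4
  agg=35, n=4, idx=5
  agg=35, n=5, idx=0
  agg=36, n=5, idx=1
  agg=38, n=5, idx=2
  agg=41, n=5, idx=3
  agg=45, n=5, idx=4
  agg=50, n=5, idx=5
  agg=56, n=5, idx=6

Final answer: 56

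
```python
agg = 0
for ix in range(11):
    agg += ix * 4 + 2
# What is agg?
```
Trace:
  agg=0
  agg=2, ix=0
  agg=8, ix=1
  agg=18, ix=2
  agg=32, ix=3
  agg=50, ix=4
  agg=72, ix=5
  agg=98, ix=6
  agg=128, ix=7
  agg=162, ix=8
  agg=200, ix=9
  agg=242, ix=10

Final answer: 242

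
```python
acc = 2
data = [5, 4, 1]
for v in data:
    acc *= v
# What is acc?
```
Trace:
  acc=2
  acc=10, v=5
  acc=40, v=4
  acc=40, v=1

Final answer: 40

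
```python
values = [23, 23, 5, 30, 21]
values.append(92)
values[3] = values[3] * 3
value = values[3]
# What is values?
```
Trace:
  values=[23, 23, 5, 30, 21]
  values=[23, 23, 5, 30, 21, 92]
  values=[23, 23, 5, 90, 21, 92]
  values=[23, 23, 5, 90, 21, 92], value=90

Final answer: [23, 23, 5, 90, 21, 92]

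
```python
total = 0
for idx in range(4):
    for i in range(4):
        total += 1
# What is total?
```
Trace:
  total=0
  total=1, idx=0, i=0
  total=2, idx=0, i=1
  total=3, idx=0, i=2
  total=4, idx=0, i=3
  total=5, idx=1, i=0
  total=6, idx=1, i=1
  total=7, idx=1, i=2
  total=8, idx=1, i=3
  total=9, idx=2, i=0
  total=10, idx=2, i=1
  total=11, idx=2, i=2
  total=12, idx=2, i=3
  total=13, idx=3, i=0
  total=14, idx=3, i=1
  total=15, idx=3, i=2
  total=16, idx=3, i=3

Final answer: 16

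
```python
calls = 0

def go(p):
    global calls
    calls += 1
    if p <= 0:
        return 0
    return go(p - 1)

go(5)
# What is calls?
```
Call trace:
go(p=5)
  go(p=4)
    go(p=3)
      go(p=2)
        go(p=1)
          go(p=0)
          -> return 0
        -> return 0
      -> return 0
    -> return 0
  -> return 0
-> return 0

calls is incremented once per call. go is entered once for each p = 5, 4, 3, 2, 1, 0 (the p <= 0 call returns without recursing), i.e. 5 + 1 calls.
calls = 6

Final answer: 6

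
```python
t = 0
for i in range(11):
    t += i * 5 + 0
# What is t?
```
Trace:
  t=0
  t=0, i=0
  t=5, i=1
  t=15, i=2
  t=30, i=3
  t=50, i=4
  t=75, i=5
  t=105, i=6
  t=140, i=7
  t=180, i=8
  t=225, i=9
  t=275, i=10

Final answer: 275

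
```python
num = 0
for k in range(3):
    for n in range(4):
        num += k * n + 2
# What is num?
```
Trace:
  num=0
  num=2, k=0, n=0
  num=4, k=0, n=1
  num=6, k=0, n=2
  num=8, k=0, n=3
  num=10, k=1, n=0
  num=13, k=1, n=1
  num=17, k=1, n=2
  num=22, k=1, n=3
  num=24, k=2, n=0
  num=28, k=2, n=1
  num=34, k=2, n=2
  num=42, k=2, n=3

Final answer: 42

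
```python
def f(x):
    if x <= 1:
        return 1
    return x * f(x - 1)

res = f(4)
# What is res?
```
Call trace:
f(x=4)
  f(x=3)
    f(x=2)
      f(x=1)
      -> return 1
    -> return 2
  -> return 6
-> return 24

Final answer: 24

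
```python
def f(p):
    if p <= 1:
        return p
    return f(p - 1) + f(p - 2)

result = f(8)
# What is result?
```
Call trace (a repeated sub-call is expanded the first time; later identical calls just restate its return value):
f(p=8)
  f(p=7)
    f(p=6)
      f(p=5)
        f(p=4)
          f(p=3)
            f(p=2)
              f(p=1)
              -> return 1
              f(p=0)
              -> return 0
            -> return 1
            f(p=1)
            -> return 1
          -> return 2
          f(p=2) -> return 1  (same call as traced above)
        -> return 3
        f(p=3) -> return 2  (same call as traced above)
      -> return 5
      f(p=4) -> return 3  (same call as traced above)
    -> return 8
    f(p=5) -> return 5  (same call as traced above)
  -> return 13
  f(p=6) -> return 8  (same call as traced above)
-> return 21

Final answer: 21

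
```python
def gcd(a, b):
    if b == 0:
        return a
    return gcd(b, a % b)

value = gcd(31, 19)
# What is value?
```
Call trace:
gcd(a=31, b=19)
  gcd(a=19, b=12)
    gcd(a=12, b=7)
      gcd(a=7, b=5)
        gcd(a=5, b=2)
          gcd(a=2, b=1)
            gcd(a=1, b=0)
            -> return 1
          -> return 1
        -> return 1
      -> return 1
    -> return 1
  -> return 1
-> return 1

Final answer: 1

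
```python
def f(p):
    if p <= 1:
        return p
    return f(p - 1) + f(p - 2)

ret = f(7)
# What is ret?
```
Call trace (a repeated sub-call is expanded the first time; later identical calls just restate its return value):
f(p=7)
  f(p=6)
    f(p=5)
      f(p=4)
        f(p=3)
          f(p=2)
            f(p=1)
            -> return 1
            f(p=0)
            -> return 0
          -> return 1
          f(p=1)
          -> return 1
        -> return 2
        f(p=2) -> return 1  (same call as traced above)
      -> return 3
      f(p=3) -> return 2  (same call as traced above)
    -> return 5
    f(p=4) -> return 3  (same call as traced above)
  -> return 8
  f(p=5) -> return 5  (same call as traced above)
-> return 13

Final answer: 13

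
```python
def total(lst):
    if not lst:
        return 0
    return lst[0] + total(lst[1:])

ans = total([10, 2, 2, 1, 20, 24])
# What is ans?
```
Call trace:
total(lst=[10, 2, 2, 1, 20, 24])
  total(lst=[2, 2, 1, 20, 24])
    total(lst=[2, 1, 20, 24])
      total(lst=[1, 20, 24])
        total(lst=[20, 24])
          total(lst=[24])
            total(lst=[])
            -> return 0
          -> return 24
        -> return 44
      -> return 45
    -> return 47
  -> return 49
-> return 59

Final answer: 59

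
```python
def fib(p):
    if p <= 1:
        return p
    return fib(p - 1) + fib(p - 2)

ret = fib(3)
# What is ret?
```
Call trace:
fib(p=3)
  fib(p=2)
    fib(p=1)
    -> return 1
    fib(p=0)
    -> return 0
  -> return 1
  fib(p=1)
  -> return 1
-> return 2

Final answer: 2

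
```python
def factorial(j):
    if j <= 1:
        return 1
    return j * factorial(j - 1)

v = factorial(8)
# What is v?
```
Call trace:
factorial(j=8)
  factorial(j=7)
    factorial(j=6)
      factorial(j=5)
        factorial(j=4)
          factorial(j=3)
            factorial(j=2)
              factorial(j=1)
              -> return 1
            -> return 2
          -> return 6
        -> return 24
      -> return 120
    -> return 720
  -> return 5040
-> return 40320

Final answer: 40320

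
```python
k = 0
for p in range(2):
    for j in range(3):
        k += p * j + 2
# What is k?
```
Trace:
  k=0
  k=2, p=0, j=0
  k=4, p=0, j=1
  k=6, p=0, j=2
  k=8, p=1, j=0
  k=11, p=1, j=1
  k=15, p=1, j=2

Final answer: 15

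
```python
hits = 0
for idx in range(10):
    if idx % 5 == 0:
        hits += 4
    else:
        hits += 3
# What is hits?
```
Trace:
  hits=0
  hits=4, idx=0
  hits=7, idx=1
  hits=10, idx=2
  hits=13, idx=3
  hits=16, idx=4
  hits=20, idx=5
  hits=23, idx=6
  hits=26, idx=7
  hits=29, idx=8
  hits=32, idx=9

Final answer: 32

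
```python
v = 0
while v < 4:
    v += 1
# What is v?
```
Trace:
  v=0
  v=1
  v=2
  v=3
  v=4

Final answer: 4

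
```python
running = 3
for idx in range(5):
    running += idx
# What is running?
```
Trace:
  running=3
  running=3, idx=0
  running=4, idx=1
  running=6, idx=2
  running=9, idx=3
  running=13, idx=4

Final answer: 13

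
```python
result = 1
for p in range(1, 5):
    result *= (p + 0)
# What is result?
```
Trace:
  result=1
  result=1, p=1
  result=2, p=2
  result=6, p=3
  result=24, p=4

Final answer: 24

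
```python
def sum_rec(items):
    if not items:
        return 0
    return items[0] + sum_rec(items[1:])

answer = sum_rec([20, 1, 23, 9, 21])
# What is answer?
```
Call trace:
sum_rec(items=[20, 1, 23, 9, 21])
  sum_rec(items=[1, 23, 9, 21])
    sum_rec(items=[23, 9, 21])
      sum_rec(items=[9, 21])
        sum_rec(items=[21])
          sum_rec(items=[])
          -> return 0
        -> return 21
      -> return 30
    -> return 53
  -> return 54
-> return 74

Final answer: 74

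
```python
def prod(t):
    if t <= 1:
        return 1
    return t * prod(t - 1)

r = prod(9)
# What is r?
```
Call trace:
prod(t=9)
  prod(t=8)
    prod(t=7)
      prod(t=6)
        prod(t=5)
          prod(t=4)
            prod(t=3)
              prod(t=2)
                prod(t=1)
                -> return 1
              -> return 2
            -> return 6
          -> return 24
        -> return 120
      -> return 720
    -> return 5040
  -> return 40320
-> return 362880

Final answer: 362880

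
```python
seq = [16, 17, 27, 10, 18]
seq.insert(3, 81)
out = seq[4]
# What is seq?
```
Trace:
  seq=[16, 17, 27, 10, 18]
  seq=[16, 17, 27, 81, 10, 18]
  seq=[16, 17, 27, 81, 10, 18], out=10

Final answer: [16, 17, 27, 81, 10, 18]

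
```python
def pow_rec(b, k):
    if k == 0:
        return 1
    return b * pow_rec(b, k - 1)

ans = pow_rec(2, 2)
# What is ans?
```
Call trace:
pow_rec(b=2, k=2)
  pow_rec(b=2, k=1)
    pow_rec(b=2, k=0)
    -> return 1
  -> return 2
-> return 4

Final answer: 4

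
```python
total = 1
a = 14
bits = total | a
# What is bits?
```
Trace:
  total=1
  total=1, a=14
  total=1, a=14, bits=15

Final answer: 15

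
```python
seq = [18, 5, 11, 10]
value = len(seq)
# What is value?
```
Trace:
  seq=[18, 5, 11, 10]
  seq=[18, 5, 11, 10], value=4

Final answer: 4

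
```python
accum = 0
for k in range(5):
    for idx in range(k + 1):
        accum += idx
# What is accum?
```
Trace:
  accum=0
  accum=0, k=0, idx=0
  accum=0, k=1, idx=0
  accum=1, k=1, idx=1
  accum=1, k=2, idx=0
  accum=2, k=2, idx=1
  accum=4, k=2, idx=2
  accum=4, k=3, idx=0
  accum=5, k=3, idx=1
  accum=7, k=3, idx=2
  accum=10, k=3, idx=3
  accum=10, k=4, idx=0
  accum=11, k=4, idx=1
  accum=13, k=4, idx=2
  accum=16, k=4, idx=3
  accum=20, k=4, idx=4

Final answer: 20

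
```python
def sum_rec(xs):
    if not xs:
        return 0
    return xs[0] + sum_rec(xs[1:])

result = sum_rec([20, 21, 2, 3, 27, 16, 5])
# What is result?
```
Call trace:
sum_rec(xs=[20, 21, 2, 3, 27, 16, 5])
  sum_rec(xs=[21, 2, 3, 27, 16, 5])
    sum_rec(xs=[2, 3, 27, 16, 5])
      sum_rec(xs=[3, 27, 16, 5])
        sum_rec(xs=[27, 16, 5])
          sum_rec(xs=[16, 5])
            sum_rec(xs=[5])
              sum_rec(xs=[])
              -> return 0
            -> return 5
          -> return 21
        -> return 48
      -> return 51
    -> return 53
  -> return 74
-> return 94

Final answer: 94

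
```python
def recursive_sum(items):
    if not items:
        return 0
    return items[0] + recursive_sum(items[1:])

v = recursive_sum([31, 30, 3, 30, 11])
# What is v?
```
Call trace:
recursive_sum(items=[31, 30, 3, 30, 11])
  recursive_sum(items=[30, 3, 30, 11])
    recursive_sum(items=[3, 30, 11])
      recursive_sum(items=[30, 11])
        recursive_sum(items=[11])
          recursive_sum(items=[])
          -> return 0
        -> return 11
      -> return 41
    -> return 44
  -> return 74
-> return 105

Final answer: 105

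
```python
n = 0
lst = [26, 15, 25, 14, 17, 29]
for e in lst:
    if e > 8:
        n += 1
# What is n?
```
Trace:
  n=0
  n=1, e=26
  n=2, e=15
  n=3, e=25
  n=4, e=14
  n=5, e=17
  n=6, e=29

Final answer: 6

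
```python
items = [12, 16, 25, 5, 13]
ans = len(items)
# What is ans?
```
Trace:
  items=[12, 16, 25, 5, 13]
  items=[12, 16, 25, 5, 13], ans=5

Final answer: 5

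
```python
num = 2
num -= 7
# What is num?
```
Trace:
  num=2
  num=-5

Final answer: -5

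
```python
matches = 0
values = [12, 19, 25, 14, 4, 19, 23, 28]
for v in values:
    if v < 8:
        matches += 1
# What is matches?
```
Trace:
  matches=0
  matches=0, v=12
  matches=0, v=19
  matches=0, v=25
  matches=0, v=14
  matches=1, v=4
  matches=1, v=19
  matches=1, v=23
  matches=1, v=28

Final answer: 1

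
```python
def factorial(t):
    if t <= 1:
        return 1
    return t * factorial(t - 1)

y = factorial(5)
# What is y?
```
Call trace:
factorial(t=5)
  factorial(t=4)
    factorial(t=3)
      factorial(t=2)
        factorial(t=1)
        -> return 1
      -> return 2
    -> return 6
  -> return 24
-> return 120

Final answer: 120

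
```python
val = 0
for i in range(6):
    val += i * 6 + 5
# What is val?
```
Trace:
  val=0
  val=5, i=0
  val=16, i=1
  val=33, i=2
  val=56, i=3
  val=85, i=4
  val=120, i=5

Final answer: 120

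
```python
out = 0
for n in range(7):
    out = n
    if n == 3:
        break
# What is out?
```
Trace:
  out=0
  out=0, n=0
  out=1, n=1
  out=2, n=2
  out=3, n=3

Final answer: 3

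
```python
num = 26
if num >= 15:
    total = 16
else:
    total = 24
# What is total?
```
Trace:
  num=26
  num=26, total=16

Final answer: 16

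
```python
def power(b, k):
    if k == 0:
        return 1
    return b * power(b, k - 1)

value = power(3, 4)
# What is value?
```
Call trace:
power(b=3, k=4)
  power(b=3, k=3)
    power(b=3, k=2)
      power(b=3, k=1)
        power(b=3, k=0)
        -> return 1
      -> return 3
    -> return 9
  -> return 27
-> return 81

Final answer: 81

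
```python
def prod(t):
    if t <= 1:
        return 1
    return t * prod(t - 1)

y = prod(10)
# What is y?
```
Call trace:
prod(t=10)
  prod(t=9)
    prod(t=8)
      prod(t=7)
        prod(t=6)
          prod(t=5)
            prod(t=4)
              prod(t=3)
                prod(t=2)
                  prod(t=1)
                  -> return 1
                -> return 2
              -> return 6
            -> return 24
          -> return 120
        -> return 720
      -> return 5040
    -> return 40320
  -> return 362880
-> return 3628800

Final answer: 3628800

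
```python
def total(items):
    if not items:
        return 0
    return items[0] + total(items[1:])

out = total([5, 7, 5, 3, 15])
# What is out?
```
Call trace:
total(items=[5, 7, 5, 3, 15])
  total(items=[7, 5, 3, 15])
    total(items=[5, 3, 15])
      total(items=[3, 15])
        total(items=[15])
          total(items=[])
          -> return 0
        -> return 15
      -> return 18
    -> return 23
  -> return 30
-> return 35

Final answer: 35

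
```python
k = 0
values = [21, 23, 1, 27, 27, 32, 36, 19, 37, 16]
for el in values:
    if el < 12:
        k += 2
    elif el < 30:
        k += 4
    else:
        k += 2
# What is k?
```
Trace:
  k=0
  k=4, el=21
  k=8, el=23
  k=10, el=1
  k=14, el=27
  k=18, el=27
  k=20, el=32
  k=22, el=36
  k=26, el=19
  k=28, el=37
  k=32, el=16

Final answer: 32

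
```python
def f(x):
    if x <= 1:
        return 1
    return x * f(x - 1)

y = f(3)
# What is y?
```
Call trace:
f(x=3)
  f(x=2)
    f(x=1)
    -> return 1
  -> return 2
-> return 6

Final answer: 6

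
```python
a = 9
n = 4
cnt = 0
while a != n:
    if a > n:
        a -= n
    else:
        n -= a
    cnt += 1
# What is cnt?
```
Trace:
  a=9
  a=9, n=4
  a=9, n=4, cnt=0
  a=5, n=4, cnt=1
  a=1, n=4, cnt=2
  a=1, n=3, cnt=3
  a=1, n=2, cnt=4
  a=1, n=1, cnt=5

Final answer: 5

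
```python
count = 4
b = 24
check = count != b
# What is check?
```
Trace:
  count=4
  count=4, b=24
  count=4, b=24, check=True

Final answer: True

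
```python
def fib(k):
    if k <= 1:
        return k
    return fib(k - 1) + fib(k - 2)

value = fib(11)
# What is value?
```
Call trace (a repeated sub-call is expanded the first time; later identical calls just restate its return value):
fib(k=11)
  fib(k=10)
    fib(k=9)
      fib(k=8)
        fib(k=7)
          fib(k=6)
            fib(k=5)
              fib(k=4)
                fib(k=3)
                  fib(k=2)
                    fib(k=1)
                    -> return 1
                    fib(k=0)
                    -> return 0
                  -> return 1
                  fib(k=1)
                  -> return 1
                -> return 2
                fib(k=2) -> return 1  (same call as traced above)
              -> return 3
              fib(k=3) -> return 2  (same call as traced above)
            -> return 5
            fib(k=4) -> return 3  (same call as traced above)
          -> return 8
          fib(k=5) -> return 5  (same call as traced above)
        -> return 13
        fib(k=6) -> return 8  (same call as traced above)
      -> return 21
      fib(k=7) -> return 13  (same call as traced above)
    -> return 34
    fib(k=8) -> return 21  (same call as traced above)
  -> return 55
  fib(k=9) -> return 34  (same call as traced above)
-> return 89

Final answer: 89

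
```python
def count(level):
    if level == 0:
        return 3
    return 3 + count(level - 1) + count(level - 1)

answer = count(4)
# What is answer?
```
Call trace (a repeated sub-call is expanded the first time; later identical calls just restate its return value):
count(level=4)
  count(level=3)
    count(level=2)
      count(level=1)
        count(level=0)
        -> return 3
        count(level=0)
        -> return 3
      -> return 9
      count(level=1) -> return 9  (same call as traced above)
    -> return 21
    count(level=2) -> return 21  (same call as traced above)
  -> return 45
  count(level=3) -> return 45  (same call as traced above)
-> return 93

Final answer: 93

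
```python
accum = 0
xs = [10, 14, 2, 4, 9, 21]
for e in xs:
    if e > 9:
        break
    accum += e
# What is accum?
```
Trace:
  accum=0
  accum=0, e=10

Final answer: 0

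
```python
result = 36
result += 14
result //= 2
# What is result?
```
Trace:
  result=36
  result=50
  result=25

Final answer: 25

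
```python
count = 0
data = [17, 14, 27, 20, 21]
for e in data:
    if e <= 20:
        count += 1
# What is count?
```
Trace:
  count=0
  count=1, e=17
  count=2, e=14
  count=2, e=27
  count=3, e=20
  count=3, e=21

Final answer: 3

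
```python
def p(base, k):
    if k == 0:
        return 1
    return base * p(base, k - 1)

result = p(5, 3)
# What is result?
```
Call trace:
p(base=5, k=3)
  p(base=5, k=2)
    p(base=5, k=1)
      p(base=5, k=0)
      -> return 1
    -> return 5
  -> return 25
-> return 125

Final answer: 125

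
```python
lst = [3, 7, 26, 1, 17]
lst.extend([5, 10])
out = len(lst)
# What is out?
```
Trace:
  lst=[3, 7, 26, 1, 17]
  lst=[3, 7, 26, 1, 17, 5, 10]
  lst=[3, 7, 26, 1, 17, 5, 10], out=7

Final answer: 7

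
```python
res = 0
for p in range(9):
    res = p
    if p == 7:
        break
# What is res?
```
Trace:
  res=0
  res=0, p=0
  res=1, p=1
  res=2, p=2
  res=3, p=3
  res=4, p=4
  res=5, p=5
  res=6, p=6
  res=7, p=7

Final answer: 7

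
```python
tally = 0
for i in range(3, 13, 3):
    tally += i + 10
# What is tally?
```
Trace:
  tally=0
  tally=13, i=3
  tally=29, i=6
  tally=48, i=9
  tally=70, i=12

Final answer: 70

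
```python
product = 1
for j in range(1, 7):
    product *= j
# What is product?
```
Trace:
  product=1
  product=1, j=1
  product=2, j=2
  product=6, j=3
  product=24, j=4
  product=120, j=5
  product=720, j=6

Final answer: 720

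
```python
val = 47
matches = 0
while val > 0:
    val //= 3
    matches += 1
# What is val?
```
Trace:
  val=47
  val=47, matches=0
  val=15, matches=1
  val=5, matches=2
  val=1, matches=3
  val=0, matches=4

Final answer: 0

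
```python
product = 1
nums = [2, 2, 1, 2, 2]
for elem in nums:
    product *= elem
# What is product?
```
Trace:
  product=1
  product=2, elem=2
  product=4, elem=2
  product=4, elem=1
  product=8, elem=2
  product=16, elem=2

Final answer: 16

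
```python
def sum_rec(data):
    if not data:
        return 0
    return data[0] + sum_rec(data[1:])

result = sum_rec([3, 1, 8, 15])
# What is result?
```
Call trace:
sum_rec(data=[3, 1, 8, 15])
  sum_rec(data=[1, 8, 15])
    sum_rec(data=[8, 15])
      sum_rec(data=[15])
        sum_rec(data=[])
        -> return 0
      -> return 15
    -> return 23
  -> return 24
-> return 27

Final answer: 27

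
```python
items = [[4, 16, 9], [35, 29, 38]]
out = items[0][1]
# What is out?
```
Trace:
  items=[[4, 16, 9], [35, 29, 38]]
  items=[[4, 16, 9], [35, 29, 38]], out=16

Final answer: 16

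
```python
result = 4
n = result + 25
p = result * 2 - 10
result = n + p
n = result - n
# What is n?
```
Trace:
  result=4
  result=4, n=29
  result=4, n=29, p=-2
  result=27, n=29, p=-2
  result=27, n=-2, p=-2

Final answer: -2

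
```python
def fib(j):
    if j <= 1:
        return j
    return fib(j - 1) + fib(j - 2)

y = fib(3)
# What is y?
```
Call trace:
fib(j=3)
  fib(j=2)
    fib(j=1)
    -> return 1
    fib(j=0)
    -> return 0
  -> return 1
  fib(j=1)
  -> return 1
-> return 2

Final answer: 2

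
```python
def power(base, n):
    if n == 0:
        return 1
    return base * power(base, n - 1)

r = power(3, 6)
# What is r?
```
Call trace:
power(base=3, n=6)
  power(base=3, n=5)
    power(base=3, n=4)
      power(base=3, n=3)
        power(base=3, n=2)
          power(base=3, n=1)
            power(base=3, n=0)
            -> return 1
          -> return 3
        -> return 9
      -> return 27
    -> return 81
  -> return 243
-> return 729

Final answer: 729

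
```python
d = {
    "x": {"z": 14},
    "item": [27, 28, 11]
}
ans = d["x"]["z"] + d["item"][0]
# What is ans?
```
Trace:
  d={'x': {'z': 14}, 'item': [27, 28, 11]}
  d={'x': {'z': 14}, 'item': [27, 28, 11]}, ans=41

Final answer: 41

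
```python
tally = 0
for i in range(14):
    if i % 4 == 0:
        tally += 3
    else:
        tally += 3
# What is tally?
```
Trace:
  tally=0
  tally=3, i=0
  tally=6, i=1
  tally=9, i=2
  tally=12, i=3
  tally=15, i=4
  tally=18, i=5
  tally=21, i=6
  tally=24, i=7
  tally=27, i=8
  tally=30, i=9
  tally=33, i=10
  tally=36, i=11
  tally=39, i=12
  tally=42, i=13

Final answer: 42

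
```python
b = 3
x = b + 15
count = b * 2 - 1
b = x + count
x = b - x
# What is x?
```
Trace:
  b=3
  b=3, x=18
  b=3, x=18, count=5
  b=23, x=18, count=5
  b=23, x=5, count=5

Final answer: 5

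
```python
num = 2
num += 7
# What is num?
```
Trace:
  num=2
  num=9

Final answer: 9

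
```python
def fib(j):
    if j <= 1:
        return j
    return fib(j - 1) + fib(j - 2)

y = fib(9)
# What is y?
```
Call trace (a repeated sub-call is expanded the first time; later identical calls just restate its return value):
fib(j=9)
  fib(j=8)
    fib(j=7)
      fib(j=6)
        fib(j=5)
          fib(j=4)
            fib(j=3)
              fib(j=2)
                fib(j=1)
                -> return 1
                fib(j=0)
                -> return 0
              -> return 1
              fib(j=1)
              -> return 1
            -> return 2
            fib(j=2) -> return 1  (same call as traced above)
          -> return 3
          fib(j=3) -> return 2  (same call as traced above)
        -> return 5
        fib(j=4) -> return 3  (same call as traced above)
      -> return 8
      fib(j=5) -> return 5  (same call as traced above)
    -> return 13
    fib(j=6) -> return 8  (same call as traced above)
  -> return 21
  fib(j=7) -> return 13  (same call as traced above)
-> return 34

Final answer: 34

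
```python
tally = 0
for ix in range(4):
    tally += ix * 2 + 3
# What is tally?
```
Trace:
  tally=0
  tally=3, ix=0
  tally=8, ix=1
  tally=15, ix=2
  tally=24, ix=3

Final answer: 24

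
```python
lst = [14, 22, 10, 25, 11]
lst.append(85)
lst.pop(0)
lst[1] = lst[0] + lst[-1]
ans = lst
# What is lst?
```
Trace:
  lst=[14, 22, 10, 25, 11]
  lst=[14, 22, 10, 25, 11, 85]
  lst=[22, 10, 25, 11, 85]
  lst=[22, 107, 25, 11, 85]
  lst=[22, 107, 25, 11, 85], ans=[22, 107, 25, 11, 85]

Final answer: [22, 107, 25, 11, 85]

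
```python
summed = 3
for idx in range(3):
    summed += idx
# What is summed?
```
Trace:
  summed=3
  summed=3, idx=0
  summed=4, idx=1
  summed=6, idx=2

Final answer: 6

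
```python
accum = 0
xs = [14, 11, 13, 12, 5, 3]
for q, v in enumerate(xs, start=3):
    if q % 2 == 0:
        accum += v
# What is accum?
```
Trace:
  accum=0
  accum=0, q=3, v=14
  accum=11, q=4, v=11
  accum=11, q=5, v=13
  accum=23, q=6, v=12
  accum=23, q=7, v=5
  accum=26, q=8, v=3

Final answer: 26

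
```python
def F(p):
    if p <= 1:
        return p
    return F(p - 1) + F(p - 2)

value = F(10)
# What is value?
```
Call trace (a repeated sub-call is expanded the first time; later identical calls just restate its return value):
F(p=10)
  F(p=9)
    F(p=8)
      F(p=7)
        F(p=6)
          F(p=5)
            F(p=4)
              F(p=3)
                F(p=2)
                  F(p=1)
                  -> return 1
                  F(p=0)
                  -> return 0
                -> return 1
                F(p=1)
                -> return 1
              -> return 2
              F(p=2) -> return 1  (same call as traced above)
            -> return 3
            F(p=3) -> return 2  (same call as traced above)
          -> return 5
          F(p=4) -> return 3  (same call as traced above)
        -> return 8
        F(p=5) -> return 5  (same call as traced above)
      -> return 13
      F(p=6) -> return 8  (same call as traced above)
    -> return 21
    F(p=7) -> return 13  (same call as traced above)
  -> return 34
  F(p=8) -> return 21  (same call as traced above)
-> return 55

Final answer: 55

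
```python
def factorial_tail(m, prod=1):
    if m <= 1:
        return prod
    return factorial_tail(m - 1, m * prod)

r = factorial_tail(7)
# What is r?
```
Call trace:
factorial_tail(m=7, prod=1)
  factorial_tail(m=6, prod=7)
    factorial_tail(m=5, prod=42)
      factorial_tail(m=4, prod=210)
        factorial_tail(m=3, prod=840)
          factorial_tail(m=2, prod=2520)
            factorial_tail(m=1, prod=5040)
            -> return 5040
          -> return 5040
        -> return 5040
      -> return 5040
    -> return 5040
  -> return 5040
-> return 5040

Final answer: 5040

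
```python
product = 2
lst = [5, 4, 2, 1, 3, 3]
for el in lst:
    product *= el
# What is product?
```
Trace:
  product=2
  product=10, el=5
  product=40, el=4
  product=80, el=2
  product=80, el=1
  product=240, el=3
  product=720, el=3

Final answer: 720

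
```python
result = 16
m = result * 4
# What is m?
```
Trace:
  result=16
  result=16, m=64

Final answer: 64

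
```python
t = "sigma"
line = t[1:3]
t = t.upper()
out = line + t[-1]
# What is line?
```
Trace:
  t='sigma'
  t='sigma', line='ig'
  t='SIGMA', line='ig'
  t='SIGMA', line='ig', out='igA'

Final answer: 'ig'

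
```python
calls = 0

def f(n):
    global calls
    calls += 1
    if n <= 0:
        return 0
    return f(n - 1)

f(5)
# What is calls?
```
Call trace:
f(n=5)
  f(n=4)
    f(n=3)
      f(n=2)
        f(n=1)
          f(n=0)
          -> return 0
        -> return 0
      -> return 0
    -> return 0
  -> return 0
-> return 0

calls is incremented once per call. f is entered once for each n = 5, 4, 3, 2, 1, 0 (the n <= 0 call returns without recursing), i.e. 5 + 1 calls.
calls = 6

Final answer: 6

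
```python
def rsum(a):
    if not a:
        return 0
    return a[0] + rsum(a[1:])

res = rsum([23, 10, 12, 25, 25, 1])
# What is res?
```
Call trace:
rsum(a=[23, 10, 12, 25, 25, 1])
  rsum(a=[10, 12, 25, 25, 1])
    rsum(a=[12, 25, 25, 1])
      rsum(a=[25, 25, 1])
        rsum(a=[25, 1])
          rsum(a=[1])
            rsum(a=[])
            -> return 0
          -> return 1
        -> return 26
      -> return 51
    -> return 63
  -> return 73
-> return 96

Final answer: 96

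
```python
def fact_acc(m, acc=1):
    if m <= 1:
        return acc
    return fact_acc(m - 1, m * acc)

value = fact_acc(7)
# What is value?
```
Call trace:
fact_acc(m=7, acc=1)
  fact_acc(m=6, acc=7)
    fact_acc(m=5, acc=42)
      fact_acc(m=4, acc=210)
        fact_acc(m=3, acc=840)
          fact_acc(m=2, acc=2520)
            fact_acc(m=1, acc=5040)
            -> return 5040
          -> return 5040
        -> return 5040
      -> return 5040
    -> return 5040
  -> return 5040
-> return 5040

Final answer: 5040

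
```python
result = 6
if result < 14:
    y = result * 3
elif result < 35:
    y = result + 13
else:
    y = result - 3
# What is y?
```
Trace:
  result=6
  result=6, y=18

Final answer: 18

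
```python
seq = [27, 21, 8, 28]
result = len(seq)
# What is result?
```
Trace:
  seq=[27, 21, 8, 28]
  seq=[27, 21, 8, 28], result=4

Final answer: 4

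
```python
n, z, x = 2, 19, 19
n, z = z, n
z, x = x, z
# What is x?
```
Trace:
  n=2, z=19, x=19
  n=19, z=2, x=19
  n=19, z=19, x=2

Final answer: 2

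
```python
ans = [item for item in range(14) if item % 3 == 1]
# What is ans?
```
Trace:
  item=0
  item=1
  item=2
  item=3
  item=4
  item=5
  item=6
  item=7
  item=8
  item=9
  item=10
  item=11
  item=12
  item=13
  ans=[1, 4, 7, 10, 13]

Final answer: [1, 4, 7, 10, 13]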